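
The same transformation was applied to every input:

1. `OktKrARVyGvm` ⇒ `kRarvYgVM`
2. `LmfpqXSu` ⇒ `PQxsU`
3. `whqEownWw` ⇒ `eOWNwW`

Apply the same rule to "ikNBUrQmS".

buRqMs

Rule — flip the case of every letter, then delete the first 3 characters.
So "ikNBUrQmS" becomes "buRqMs".
(Check on "OktKrARVyGvm": → "oKTkRarvYgVM" → "kRarvYgVM" ✓)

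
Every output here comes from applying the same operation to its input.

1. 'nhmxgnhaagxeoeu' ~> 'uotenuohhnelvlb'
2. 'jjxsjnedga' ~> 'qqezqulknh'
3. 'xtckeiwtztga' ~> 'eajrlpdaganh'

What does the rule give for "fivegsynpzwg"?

In each case the input is transformed by: shift every letter 7 places forward in the alphabet (wrapping around).
Applying that to "fivegsynpzwg" gives "mpclnzfuwgdn".

mpclnzfuwgdn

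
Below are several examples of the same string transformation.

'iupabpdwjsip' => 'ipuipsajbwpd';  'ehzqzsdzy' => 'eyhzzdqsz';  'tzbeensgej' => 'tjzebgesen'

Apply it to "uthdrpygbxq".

The pattern: take characters alternately from the front and the back (1st, last, 2nd, 2nd-last, ...).
"uthdrpygbxq" → "uqtxhbdgryp".

uqtxhbdgryp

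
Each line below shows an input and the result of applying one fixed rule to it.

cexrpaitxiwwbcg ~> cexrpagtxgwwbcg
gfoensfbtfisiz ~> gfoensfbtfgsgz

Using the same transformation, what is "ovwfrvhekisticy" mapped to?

ovwfrvhekgstgcy

In each case the input is transformed by: replace every "i" with "g".
On "ovwfrvhekisticy" that produces "ovwfrvhekgstgcy".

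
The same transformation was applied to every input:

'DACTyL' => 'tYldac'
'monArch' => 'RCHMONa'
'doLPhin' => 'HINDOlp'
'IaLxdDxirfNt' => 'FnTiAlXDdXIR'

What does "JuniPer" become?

The transformation: flip the case of every letter, then move the last 3 characters to the front (rotate right by 3).
Applying both steps to "JuniPer": "jUNIpER", then "pERjUNI".

pERjUNI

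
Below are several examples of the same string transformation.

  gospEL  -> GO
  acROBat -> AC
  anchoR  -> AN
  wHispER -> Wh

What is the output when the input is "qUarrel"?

Qu

The rule is to flip the case of every letter, then keep only the first 2 characters.
"qUarrel" → "QuARREL" → "Qu".
(Check on "anchoR": → "ANCHOr" → "AN" ✓)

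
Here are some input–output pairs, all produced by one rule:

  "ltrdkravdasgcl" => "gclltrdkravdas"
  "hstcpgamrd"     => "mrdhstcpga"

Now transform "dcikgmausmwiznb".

What's happening: move the last 3 characters to the front (rotate right by 3).
For "dcikgmausmwiznb" the result is "znbdcikgmausmwi".

znbdcikgmausmwi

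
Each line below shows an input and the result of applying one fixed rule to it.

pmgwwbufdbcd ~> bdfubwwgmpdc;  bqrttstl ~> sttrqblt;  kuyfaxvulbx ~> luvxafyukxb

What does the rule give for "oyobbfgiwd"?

Each output is the input with this applied: move the last 2 characters to the front (rotate right by 2), then reverse the string.
On "oyobbfgiwd": the first step gives "wdoyobbfgi", and the second then gives "igfbboyodw".

igfbboyodw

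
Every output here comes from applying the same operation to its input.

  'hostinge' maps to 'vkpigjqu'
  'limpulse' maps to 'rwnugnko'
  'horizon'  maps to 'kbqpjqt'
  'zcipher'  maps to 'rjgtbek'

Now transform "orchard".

jctfqte

Rule — shift every letter 2 places forward in the alphabet (wrapping around), then move the first 3 characters to the end (rotate left by 3).
"orchard" → "qtejctf" → "jctfqte".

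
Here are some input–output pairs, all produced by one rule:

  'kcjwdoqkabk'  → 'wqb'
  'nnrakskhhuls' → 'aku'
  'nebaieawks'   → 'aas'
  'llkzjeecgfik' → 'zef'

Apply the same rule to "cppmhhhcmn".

Each output is the input with this applied: delete the first 3 characters, then keep one character in every 3, starting at position 1 (positions 1st, 4th, 7th, ...).
Starting from "cppmhhhcmn": after the first operation, "mhhhcmn"; after the second, "mhn".

mhn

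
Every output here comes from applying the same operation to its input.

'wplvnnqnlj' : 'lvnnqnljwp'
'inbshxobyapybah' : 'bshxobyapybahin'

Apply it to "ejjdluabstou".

jdluabstouej

The rule is to move the first 2 characters to the end (rotate left by 2).
On "ejjdluabstou" that produces "jdluabstouej".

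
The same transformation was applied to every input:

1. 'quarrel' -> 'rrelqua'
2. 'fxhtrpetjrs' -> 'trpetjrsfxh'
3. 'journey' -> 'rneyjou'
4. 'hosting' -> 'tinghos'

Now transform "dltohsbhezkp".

ohsbhezkpdlt

In each case the input is transformed by: move the first 3 characters to the end (rotate left by 3).
So "dltohsbhezkp" becomes "ohsbhezkpdlt".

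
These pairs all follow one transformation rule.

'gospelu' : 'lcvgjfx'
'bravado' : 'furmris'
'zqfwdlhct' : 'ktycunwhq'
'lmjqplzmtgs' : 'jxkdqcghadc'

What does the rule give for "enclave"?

vmrctev

The transformation: reverse the string, then shift every letter 9 places backward in the alphabet (wrapping around).
Doing the same to "enclave": "vmrctev".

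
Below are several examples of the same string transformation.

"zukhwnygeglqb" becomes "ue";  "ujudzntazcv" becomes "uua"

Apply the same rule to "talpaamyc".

The rule is to keep only the vowels.
Applying that to "talpaamyc" gives "aaa".

aaa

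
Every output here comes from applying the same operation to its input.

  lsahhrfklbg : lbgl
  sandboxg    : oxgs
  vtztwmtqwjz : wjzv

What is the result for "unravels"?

elsu

What's happening: move the last 3 characters to the front (rotate right by 3), then keep only the first 4 characters.
"unravels" → "elsunrav" → "elsu".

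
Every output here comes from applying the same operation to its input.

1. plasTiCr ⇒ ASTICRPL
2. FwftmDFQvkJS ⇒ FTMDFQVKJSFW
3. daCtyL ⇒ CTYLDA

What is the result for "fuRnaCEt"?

RNACETFU

The rule is to move the first 2 characters to the end (rotate left by 2), then convert every letter to uppercase.
Applying both steps to "fuRnaCEt": "RnaCEtfu", then "RNACETFU".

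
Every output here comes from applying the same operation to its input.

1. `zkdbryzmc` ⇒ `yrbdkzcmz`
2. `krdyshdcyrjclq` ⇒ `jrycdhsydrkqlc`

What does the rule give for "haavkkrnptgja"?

tpnrkkvaahajg

What's happening: reverse the string, then move the first 3 characters to the end (rotate left by 3).
Starting from "haavkkrnptgja": after the first operation, "ajgtpnrkkvaah"; after the second, "tpnrkkvaahajg".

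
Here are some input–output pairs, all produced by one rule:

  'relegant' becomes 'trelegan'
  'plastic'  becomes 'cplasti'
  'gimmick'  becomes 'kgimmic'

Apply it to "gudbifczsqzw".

wgudbifczsqz

Rule — move the last character to the front.
Doing the same to "gudbifczsqzw": "wgudbifczsqz".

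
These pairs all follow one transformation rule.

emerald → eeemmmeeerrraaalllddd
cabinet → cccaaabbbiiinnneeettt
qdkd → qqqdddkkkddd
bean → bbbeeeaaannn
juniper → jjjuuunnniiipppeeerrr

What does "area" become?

The transformation: repeat every character 3 times.
Applying that to "area" gives "aaarrreeeaaa".

aaarrreeeaaa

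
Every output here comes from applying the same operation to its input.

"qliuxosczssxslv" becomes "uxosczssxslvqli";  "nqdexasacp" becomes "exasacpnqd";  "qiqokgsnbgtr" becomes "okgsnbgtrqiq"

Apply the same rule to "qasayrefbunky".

The transformation: move the first 3 characters to the end (rotate left by 3).
On "qasayrefbunky" that produces "ayrefbunkyqas".

ayrefbunkyqas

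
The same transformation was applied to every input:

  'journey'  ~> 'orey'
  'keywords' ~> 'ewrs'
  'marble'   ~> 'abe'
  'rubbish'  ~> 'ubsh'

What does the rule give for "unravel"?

nael

The pattern: swap each adjacent pair of characters (1↔2, 3↔4, ...), then keep every other character starting from the first (positions 1st, 3rd, 5th, ...).
Working it through for "unravel": intermediate "nuarevl", final "nael".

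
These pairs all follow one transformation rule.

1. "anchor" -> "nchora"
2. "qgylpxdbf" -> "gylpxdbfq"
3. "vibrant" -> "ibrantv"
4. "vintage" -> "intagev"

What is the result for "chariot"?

The rule is to move the first character to the end.
"chariot" → "hariotc".

hariotc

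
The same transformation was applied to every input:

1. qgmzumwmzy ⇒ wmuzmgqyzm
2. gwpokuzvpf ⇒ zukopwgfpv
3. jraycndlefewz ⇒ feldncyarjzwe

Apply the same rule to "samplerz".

The transformation: reverse the string, then move the first 3 characters to the end (rotate left by 3).
Working it through for "samplerz": intermediate "zrelpmas", final "lpmaszre".

lpmaszre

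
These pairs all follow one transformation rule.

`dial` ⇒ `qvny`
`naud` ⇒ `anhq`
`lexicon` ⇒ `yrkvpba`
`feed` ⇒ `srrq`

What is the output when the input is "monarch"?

The pattern: shift every letter 13 places forward in the alphabet (wrapping around) — i.e. ROT13.
"monarch" → "zbanepu".

zbanepu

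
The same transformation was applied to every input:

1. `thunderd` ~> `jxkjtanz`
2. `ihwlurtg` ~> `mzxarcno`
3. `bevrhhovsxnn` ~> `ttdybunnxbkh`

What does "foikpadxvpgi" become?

omvbdjgvqoul

The rule is to reverse the string, then shift every letter 6 places forward in the alphabet (wrapping around).
For "foikpadxvpgi", step one produces "igpvxdapkiof"; step two turns that into "omvbdjgvqoul".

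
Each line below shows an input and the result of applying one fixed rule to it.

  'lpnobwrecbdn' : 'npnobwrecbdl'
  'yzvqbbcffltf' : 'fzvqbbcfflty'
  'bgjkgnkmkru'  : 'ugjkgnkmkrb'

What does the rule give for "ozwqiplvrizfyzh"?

hzwqiplvrizfyzo

What's happening: swap the first and last characters.
For "ozwqiplvrizfyzh" the result is "hzwqiplvrizfyzo".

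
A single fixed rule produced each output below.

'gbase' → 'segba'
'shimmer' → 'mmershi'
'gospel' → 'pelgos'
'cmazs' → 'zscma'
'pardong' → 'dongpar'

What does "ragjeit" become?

The pattern: move the first 3 characters to the end (rotate left by 3).
Doing the same to "ragjeit": "jeitrag".

jeitrag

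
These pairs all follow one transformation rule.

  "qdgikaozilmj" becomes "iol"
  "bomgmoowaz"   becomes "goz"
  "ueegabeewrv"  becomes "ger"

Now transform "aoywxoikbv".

wiv

Looking at the pairs, the operation is to delete the first 3 characters, then keep one character in every 3, starting at position 1 (positions 1st, 4th, 7th, ...).
For "aoywxoikbv", step one produces "wxoikbv"; step two turns that into "wiv".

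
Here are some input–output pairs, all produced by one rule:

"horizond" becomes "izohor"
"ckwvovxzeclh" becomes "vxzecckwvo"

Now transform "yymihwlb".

In each case the input is transformed by: delete the last 2 characters, then swap the front and back halves of the string.
Working it through for "yymihwlb": intermediate "yymihw", final "ihwyym".
(Check on "ckwvovxzeclh": → "ckwvovxzec" → "vxzecckwvo" ✓)

ihwyym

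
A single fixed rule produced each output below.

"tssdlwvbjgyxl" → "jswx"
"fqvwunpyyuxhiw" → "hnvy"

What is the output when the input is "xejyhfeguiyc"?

What's happening: keep one character in every 3, starting at position 3 (positions 3rd, 6th, 9th, ...), then sort the characters into alphabetical order.
Working it through for "xejyhfeguiyc": intermediate "jfuc", final "cfju".
(Check on "fqvwunpyyuxhiw": → "vnyh" → "hnvy" ✓)

cfju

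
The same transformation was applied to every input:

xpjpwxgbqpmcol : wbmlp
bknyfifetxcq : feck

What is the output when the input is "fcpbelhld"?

Rule — keep one character in every 3, starting at position 2 (positions 2nd, 5th, 8th, ...), then move the first character to the end.
Applying that to "fcpbelhld" gives "elc".
(Check on "xpjpwxgbqpmcol": → "pwbml" → "wbmlp" ✓)

elc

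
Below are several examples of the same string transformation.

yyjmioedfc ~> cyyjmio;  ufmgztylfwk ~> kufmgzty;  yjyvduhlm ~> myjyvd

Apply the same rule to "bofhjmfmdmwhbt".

tbofhjmfmdm

What's happening: move the last character to the front, then delete the last 3 characters.
Starting from "bofhjmfmdmwhbt": after the first operation, "tbofhjmfmdmwhb"; after the second, "tbofhjmfmdm".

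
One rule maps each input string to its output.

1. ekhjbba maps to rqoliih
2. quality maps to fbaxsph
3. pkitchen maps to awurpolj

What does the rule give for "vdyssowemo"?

Rule — sort the characters into reverse alphabetical order, then shift every letter 7 places forward in the alphabet (wrapping around).
For "vdyssowemo", step one produces "ywvssoomed"; step two turns that into "fdczzvvtlk".

fdczzvvtlk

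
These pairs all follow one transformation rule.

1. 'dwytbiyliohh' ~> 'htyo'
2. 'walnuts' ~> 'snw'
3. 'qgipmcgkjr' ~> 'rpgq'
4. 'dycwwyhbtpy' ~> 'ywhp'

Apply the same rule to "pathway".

yhp

The transformation: swap the first and last characters, then keep one character in every 3, starting at position 1 (positions 1st, 4th, 7th, ...).
Working it through for "pathway": intermediate "yathwap", final "yhp".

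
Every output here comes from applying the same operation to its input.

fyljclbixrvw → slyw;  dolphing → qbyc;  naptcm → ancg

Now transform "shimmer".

Each output is the input with this applied: shift every letter 13 places forward in the alphabet (wrapping around) — i.e. ROT13, then keep only the first 4 characters.
Applying that to "shimmer" gives "fuvz".

fuvz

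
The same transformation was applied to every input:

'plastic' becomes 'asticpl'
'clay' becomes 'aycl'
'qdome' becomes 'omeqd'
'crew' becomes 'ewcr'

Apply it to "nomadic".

madicno

Each output is the input with this applied: move the first 2 characters to the end (rotate left by 2).
On "nomadic" that produces "madicno".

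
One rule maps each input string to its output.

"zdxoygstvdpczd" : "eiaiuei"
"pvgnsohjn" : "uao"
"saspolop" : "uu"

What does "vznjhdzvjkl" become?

aeoieao

Each output is the input with this applied: shift every letter 5 places forward in the alphabet (wrapping around), then keep only the vowels.
Doing the same to "vznjhdzvjkl": "aeoieao".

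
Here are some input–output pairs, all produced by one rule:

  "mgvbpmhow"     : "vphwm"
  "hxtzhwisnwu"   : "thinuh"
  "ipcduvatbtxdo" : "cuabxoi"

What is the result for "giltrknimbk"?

What's happening: keep every other character starting from the first (positions 1st, 3rd, 5th, ...), then move the first character to the end.
On "giltrknimbk": the first step gives "glrnmk", and the second then gives "lrnmkg".

lrnmkg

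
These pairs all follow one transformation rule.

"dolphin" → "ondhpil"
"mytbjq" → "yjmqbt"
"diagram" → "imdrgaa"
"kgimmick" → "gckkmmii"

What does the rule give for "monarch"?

ohmracn

Rule — swap each adjacent pair of characters (1↔2, 3↔4, ...), then take characters alternately from the front and the back (1st, last, 2nd, 2nd-last, ...).
Starting from "monarch": after the first operation, "omancrh"; after the second, "ohmracn".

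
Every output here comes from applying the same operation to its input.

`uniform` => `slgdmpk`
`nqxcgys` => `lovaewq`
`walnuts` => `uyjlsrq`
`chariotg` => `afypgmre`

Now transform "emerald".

ckcpyjb

Looking at the pairs, the operation is to shift every letter 2 places backward in the alphabet (wrapping around).
"emerald" → "ckcpyjb".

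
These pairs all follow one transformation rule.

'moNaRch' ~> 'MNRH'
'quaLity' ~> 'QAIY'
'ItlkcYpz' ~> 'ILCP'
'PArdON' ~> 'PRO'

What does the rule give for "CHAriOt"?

The transformation: keep every other character starting from the first (positions 1st, 3rd, 5th, ...), then convert every letter to uppercase.
"CHAriOt" → "CAit" → "CAIT".

CAIT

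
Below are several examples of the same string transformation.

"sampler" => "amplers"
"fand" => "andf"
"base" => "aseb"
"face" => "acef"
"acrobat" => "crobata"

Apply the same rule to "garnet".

arnetg

In each case the input is transformed by: move the first character to the end.
Doing the same to "garnet": "arnetg".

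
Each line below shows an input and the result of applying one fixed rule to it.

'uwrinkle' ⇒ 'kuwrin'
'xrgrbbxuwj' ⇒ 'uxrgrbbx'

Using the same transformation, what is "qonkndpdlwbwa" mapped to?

bqonkndpdlw

Each output is the input with this applied: delete the last 2 characters, then move the last character to the front.
Starting from "qonkndpdlwbwa": after the first operation, "qonkndpdlwb"; after the second, "bqonkndpdlw".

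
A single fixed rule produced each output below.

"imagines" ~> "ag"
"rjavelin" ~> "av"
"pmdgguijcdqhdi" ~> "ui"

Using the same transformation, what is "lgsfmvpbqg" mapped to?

fm

What's happening: swap the front and back halves of the string, then keep only the last 2 characters.
Applying that to "lgsfmvpbqg" gives "fm".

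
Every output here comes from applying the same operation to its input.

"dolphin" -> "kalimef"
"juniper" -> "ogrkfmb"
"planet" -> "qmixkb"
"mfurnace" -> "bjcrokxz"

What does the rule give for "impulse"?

bfjmrip

What's happening: move the last character to the front, then shift every letter 3 places backward in the alphabet (wrapping around).
"impulse" → "eimpuls" → "bfjmrip".
(Check on "juniper": → "rjunipe" → "ogrkfmb" ✓)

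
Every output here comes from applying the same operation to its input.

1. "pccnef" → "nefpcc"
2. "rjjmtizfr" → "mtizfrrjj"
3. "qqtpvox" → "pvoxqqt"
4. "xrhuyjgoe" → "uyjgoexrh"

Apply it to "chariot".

In each case the input is transformed by: move the first 3 characters to the end (rotate left by 3).
On "chariot" that produces "riotcha".

riotcha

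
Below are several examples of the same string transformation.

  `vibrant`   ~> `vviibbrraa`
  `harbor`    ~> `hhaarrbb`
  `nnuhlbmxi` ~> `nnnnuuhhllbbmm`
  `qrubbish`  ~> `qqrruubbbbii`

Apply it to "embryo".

The pattern: delete the last 2 characters, then double every character.
On "embryo": the first step gives "embr", and the second then gives "eemmbbrr".

eemmbbrr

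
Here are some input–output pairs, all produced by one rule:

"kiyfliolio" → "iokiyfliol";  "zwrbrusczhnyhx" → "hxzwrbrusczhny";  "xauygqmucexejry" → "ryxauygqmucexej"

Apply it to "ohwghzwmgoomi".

miohwghzwmgoo

The pattern: move the last 2 characters to the front (rotate right by 2).
So "ohwghzwmgoomi" becomes "miohwghzwmgoo".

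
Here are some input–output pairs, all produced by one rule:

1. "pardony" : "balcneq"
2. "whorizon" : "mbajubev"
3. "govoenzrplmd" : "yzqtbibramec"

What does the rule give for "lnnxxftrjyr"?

In each case the input is transformed by: move the last 3 characters to the front (rotate right by 3), then shift every letter 13 places forward in the alphabet (wrapping around) — i.e. ROT13.
On "lnnxxftrjyr": the first step gives "jyrlnnxxftr", and the second then gives "wleyaakksge".

wleyaakksge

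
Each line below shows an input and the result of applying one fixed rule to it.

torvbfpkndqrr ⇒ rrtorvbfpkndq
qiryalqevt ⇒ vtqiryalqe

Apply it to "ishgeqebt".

btishgeqe

The transformation: move the last 2 characters to the front (rotate right by 2).
For "ishgeqebt" the result is "btishgeqe".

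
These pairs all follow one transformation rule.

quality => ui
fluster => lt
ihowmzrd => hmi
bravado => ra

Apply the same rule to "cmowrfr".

mr

What's happening: swap the first and last characters, then keep one character in every 3, starting at position 2 (positions 2nd, 5th, 8th, ...).
Starting from "cmowrfr": after the first operation, "rmowrfc"; after the second, "mr".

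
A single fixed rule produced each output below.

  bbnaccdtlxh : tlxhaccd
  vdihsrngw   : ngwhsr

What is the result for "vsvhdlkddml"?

The transformation: delete the first 3 characters, then swap the front and back halves of the string.
Starting from "vsvhdlkddml": after the first operation, "hdlkddml"; after the second, "ddmlhdlk".

ddmlhdlk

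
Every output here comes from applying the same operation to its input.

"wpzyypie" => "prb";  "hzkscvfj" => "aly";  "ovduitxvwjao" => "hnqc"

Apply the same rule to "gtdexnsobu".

In each case the input is transformed by: keep one character in every 3, starting at position 1 (positions 1st, 4th, 7th, ...), then shift every letter 7 places backward in the alphabet (wrapping around).
Doing the same to "gtdexnsobu": "zxln".

zxln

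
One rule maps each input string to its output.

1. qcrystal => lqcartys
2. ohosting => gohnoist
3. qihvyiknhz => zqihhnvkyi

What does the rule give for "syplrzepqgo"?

osygpqlprez

In each case the input is transformed by: swap the first and last characters, then take characters alternately from the front and the back (1st, last, 2nd, 2nd-last, ...).
For "syplrzepqgo", step one produces "oyplrzepqgs"; step two turns that into "osygpqlprez".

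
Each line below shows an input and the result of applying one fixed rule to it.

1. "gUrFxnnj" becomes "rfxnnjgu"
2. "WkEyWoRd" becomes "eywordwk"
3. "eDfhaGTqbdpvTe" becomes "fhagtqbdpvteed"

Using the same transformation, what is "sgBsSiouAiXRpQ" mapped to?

Looking at the pairs, the operation is to move the first 2 characters to the end (rotate left by 2), then convert every letter to lowercase.
Applying both steps to "sgBsSiouAiXRpQ": "BsSiouAiXRpQsg", then "bssiouaixrpqsg".

bssiouaixrpqsg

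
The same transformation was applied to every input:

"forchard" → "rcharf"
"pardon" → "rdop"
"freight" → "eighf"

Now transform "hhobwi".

obwh

In each case the input is transformed by: swap the first and last characters, then delete the first 2 characters.
So "hhobwi" becomes "obwh".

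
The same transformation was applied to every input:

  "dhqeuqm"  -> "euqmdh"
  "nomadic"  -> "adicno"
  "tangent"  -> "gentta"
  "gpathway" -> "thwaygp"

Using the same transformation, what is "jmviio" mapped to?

iiojm

The transformation: move the first 3 characters to the end (rotate left by 3), then delete the last character.
Applying both steps to "jmviio": "iiojmv", then "iiojm".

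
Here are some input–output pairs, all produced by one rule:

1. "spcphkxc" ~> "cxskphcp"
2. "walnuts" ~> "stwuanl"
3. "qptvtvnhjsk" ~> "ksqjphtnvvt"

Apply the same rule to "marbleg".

gemlabr

What's happening: move the last character to the front, then take characters alternately from the front and the back (1st, last, 2nd, 2nd-last, ...).
Working it through for "marbleg": intermediate "gmarble", final "gemlabr".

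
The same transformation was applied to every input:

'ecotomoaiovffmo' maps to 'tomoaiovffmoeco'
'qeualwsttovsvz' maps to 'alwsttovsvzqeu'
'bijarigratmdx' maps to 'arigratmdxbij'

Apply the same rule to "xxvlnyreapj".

lnyreapjxxv

The pattern: move the first 3 characters to the end (rotate left by 3).
Applying that to "xxvlnyreapj" gives "lnyreapjxxv".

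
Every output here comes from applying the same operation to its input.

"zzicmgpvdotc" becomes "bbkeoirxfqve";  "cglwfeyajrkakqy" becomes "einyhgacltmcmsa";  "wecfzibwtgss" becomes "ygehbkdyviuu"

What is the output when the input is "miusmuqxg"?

okwuowszi

The rule is to shift every letter 2 places forward in the alphabet (wrapping around).
Doing the same to "miusmuqxg": "okwuowszi".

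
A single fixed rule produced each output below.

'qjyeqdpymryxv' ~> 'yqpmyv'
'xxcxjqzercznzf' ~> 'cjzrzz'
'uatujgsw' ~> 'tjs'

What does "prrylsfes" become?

The pattern: delete the first 2 characters, then keep every other character starting from the first (positions 1st, 3rd, 5th, ...).
Working it through for "prrylsfes": intermediate "rylsfes", final "rlfs".

rlfs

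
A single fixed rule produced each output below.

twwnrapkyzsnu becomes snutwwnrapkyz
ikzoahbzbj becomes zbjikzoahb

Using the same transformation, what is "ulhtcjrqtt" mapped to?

qttulhtcjr

The rule is to move the last 3 characters to the front (rotate right by 3).
For "ulhtcjrqtt" the result is "qttulhtcjr".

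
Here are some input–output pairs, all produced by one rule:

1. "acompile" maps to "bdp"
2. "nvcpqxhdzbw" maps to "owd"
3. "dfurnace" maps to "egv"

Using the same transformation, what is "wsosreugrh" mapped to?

In each case the input is transformed by: shift every letter 1 place forward in the alphabet (wrapping around), then keep only the first 3 characters.
Applying both steps to "wsosreugrh": "xtptsfvhsi", then "xtp".

xtp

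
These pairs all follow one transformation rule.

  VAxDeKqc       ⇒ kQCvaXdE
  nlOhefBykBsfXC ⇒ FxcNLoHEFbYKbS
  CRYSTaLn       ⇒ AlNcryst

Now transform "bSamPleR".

Rule — flip the case of every letter, then move the last 3 characters to the front (rotate right by 3).
"bSamPleR" → "BsAMpLEr" → "LErBsAMp".

LErBsAMp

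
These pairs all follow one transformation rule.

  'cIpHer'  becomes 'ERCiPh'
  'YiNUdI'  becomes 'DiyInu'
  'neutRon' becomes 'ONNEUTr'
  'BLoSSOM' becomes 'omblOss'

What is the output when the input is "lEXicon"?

The pattern: move the last 2 characters to the front (rotate right by 2), then flip the case of every letter.
On "lEXicon": the first step gives "onlEXic", and the second then gives "ONLexIC".
(Check on "YiNUdI": → "dIYiNU" → "DiyInu" ✓)

ONLexIC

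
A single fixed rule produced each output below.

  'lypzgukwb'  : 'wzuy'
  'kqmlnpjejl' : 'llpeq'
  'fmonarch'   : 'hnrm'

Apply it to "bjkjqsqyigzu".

ujsygj

In each case the input is transformed by: keep every other character starting from the second (positions 2nd, 4th, 6th, ...), then swap the first and last characters.
"bjkjqsqyigzu" → "jjsygu" → "ujsygj".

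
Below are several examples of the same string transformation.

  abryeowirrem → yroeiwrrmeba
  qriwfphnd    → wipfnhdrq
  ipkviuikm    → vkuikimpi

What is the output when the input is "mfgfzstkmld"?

fgszktlmdfm

The transformation: swap each adjacent pair of characters (1↔2, 3↔4, ...), then move the first 2 characters to the end (rotate left by 2).
Applying that to "mfgfzstkmld" gives "fgszktlmdfm".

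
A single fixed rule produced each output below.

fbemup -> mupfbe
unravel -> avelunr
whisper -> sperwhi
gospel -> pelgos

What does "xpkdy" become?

dyxpk

The transformation: move the first 3 characters to the end (rotate left by 3).
Doing the same to "xpkdy": "dyxpk".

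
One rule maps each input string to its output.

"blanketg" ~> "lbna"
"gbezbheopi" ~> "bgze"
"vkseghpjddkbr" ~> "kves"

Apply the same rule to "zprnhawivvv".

pznr

Each output is the input with this applied: swap each adjacent pair of characters (1↔2, 3↔4, ...), then keep only the first 4 characters.
Working it through for "zprnhawivvv": intermediate "pznrahiwvvv", final "pznr".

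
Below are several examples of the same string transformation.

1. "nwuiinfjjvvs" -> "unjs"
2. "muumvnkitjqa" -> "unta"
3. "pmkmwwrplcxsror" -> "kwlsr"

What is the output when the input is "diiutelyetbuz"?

ieeu

What's happening: keep one character in every 3, starting at position 3 (positions 3rd, 6th, 9th, ...).
So "diiutelyetbuz" becomes "ieeu".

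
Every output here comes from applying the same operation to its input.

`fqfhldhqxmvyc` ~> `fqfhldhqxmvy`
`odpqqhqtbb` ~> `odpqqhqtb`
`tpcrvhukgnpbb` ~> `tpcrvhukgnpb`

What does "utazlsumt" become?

utazlsum

In each case the input is transformed by: delete the last character.
For "utazlsumt" the result is "utazlsum".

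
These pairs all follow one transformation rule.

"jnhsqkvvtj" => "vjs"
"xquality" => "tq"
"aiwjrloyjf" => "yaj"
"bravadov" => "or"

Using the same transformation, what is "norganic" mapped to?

io

The pattern: swap the front and back halves of the string, then keep one character in every 3, starting at position 3 (positions 3rd, 6th, 9th, ...).
For "norganic", step one produces "anicnorg"; step two turns that into "io".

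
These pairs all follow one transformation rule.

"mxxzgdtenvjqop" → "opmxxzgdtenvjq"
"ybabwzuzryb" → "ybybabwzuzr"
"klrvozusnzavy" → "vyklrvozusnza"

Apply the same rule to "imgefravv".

vvimgefra

Each output is the input with this applied: move the last 2 characters to the front (rotate right by 2).
So "imgefravv" becomes "vvimgefra".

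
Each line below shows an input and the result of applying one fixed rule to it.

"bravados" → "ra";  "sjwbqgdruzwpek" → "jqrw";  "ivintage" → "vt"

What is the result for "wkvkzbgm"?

kz

What's happening: keep one character in every 3, starting at position 2 (positions 2nd, 5th, 8th, ...), then delete the last character.
"wkvkzbgm" → "kz".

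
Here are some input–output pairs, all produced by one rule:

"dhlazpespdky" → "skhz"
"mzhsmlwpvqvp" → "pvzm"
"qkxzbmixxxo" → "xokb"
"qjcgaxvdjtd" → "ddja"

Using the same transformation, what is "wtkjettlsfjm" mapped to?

In each case the input is transformed by: keep one character in every 3, starting at position 2 (positions 2nd, 5th, 8th, ...), then move the last 2 characters to the front (rotate right by 2).
Working it through for "wtkjettlsfjm": intermediate "telj", final "ljte".

ljte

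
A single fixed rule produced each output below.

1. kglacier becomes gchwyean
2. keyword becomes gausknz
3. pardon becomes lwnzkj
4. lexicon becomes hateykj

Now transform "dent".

zajp

Each output is the input with this applied: shift every letter 4 places backward in the alphabet (wrapping around).
"dent" → "zajp".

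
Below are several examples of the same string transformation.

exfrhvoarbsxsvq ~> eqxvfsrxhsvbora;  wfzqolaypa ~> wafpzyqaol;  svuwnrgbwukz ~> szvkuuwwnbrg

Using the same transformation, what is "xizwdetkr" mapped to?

xrikztwed

Each output is the input with this applied: take characters alternately from the front and the back (1st, last, 2nd, 2nd-last, ...).
On "xizwdetkr" that produces "xrikztwed".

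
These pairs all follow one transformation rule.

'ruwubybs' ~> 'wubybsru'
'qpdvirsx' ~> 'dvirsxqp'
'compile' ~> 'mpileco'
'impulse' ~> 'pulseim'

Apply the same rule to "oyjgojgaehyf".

jgojgaehyfoy

Rule — move the first 2 characters to the end (rotate left by 2).
"oyjgojgaehyf" → "jgojgaehyfoy".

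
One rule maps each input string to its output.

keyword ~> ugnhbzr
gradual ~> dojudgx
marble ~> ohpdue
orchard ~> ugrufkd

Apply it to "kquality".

Rule — move the last 2 characters to the front (rotate right by 2), then shift every letter 3 places forward in the alphabet (wrapping around).
Working it through for "kquality": intermediate "tykquali", final "wbntxdol".

wbntxdol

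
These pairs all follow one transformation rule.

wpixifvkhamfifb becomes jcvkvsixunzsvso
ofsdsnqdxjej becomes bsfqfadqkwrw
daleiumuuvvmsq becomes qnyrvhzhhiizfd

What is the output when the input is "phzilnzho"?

cumvyamub

In each case the input is transformed by: shift every letter 13 places forward in the alphabet (wrapping around) — i.e. ROT13.
Doing the same to "phzilnzho": "cumvyamub".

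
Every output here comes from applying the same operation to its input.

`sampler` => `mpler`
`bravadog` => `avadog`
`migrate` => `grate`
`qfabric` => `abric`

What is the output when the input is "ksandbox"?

The transformation: delete the first 2 characters.
Applying that to "ksandbox" gives "andbox".

andbox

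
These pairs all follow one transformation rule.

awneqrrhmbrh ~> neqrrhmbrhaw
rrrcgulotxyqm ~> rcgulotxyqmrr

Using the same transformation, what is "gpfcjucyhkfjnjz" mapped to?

fcjucyhkfjnjzgp

In each case the input is transformed by: move the first 2 characters to the end (rotate left by 2).
Doing the same to "gpfcjucyhkfjnjz": "fcjucyhkfjnjzgp".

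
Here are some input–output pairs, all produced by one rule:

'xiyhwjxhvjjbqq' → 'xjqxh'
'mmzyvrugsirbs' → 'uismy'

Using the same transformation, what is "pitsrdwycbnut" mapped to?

Looking at the pairs, the operation is to keep one character in every 3, starting at position 1 (positions 1st, 4th, 7th, ...), then move the last 3 characters to the front (rotate right by 3).
So "pitsrdwycbnut" becomes "wbtps".

wbtps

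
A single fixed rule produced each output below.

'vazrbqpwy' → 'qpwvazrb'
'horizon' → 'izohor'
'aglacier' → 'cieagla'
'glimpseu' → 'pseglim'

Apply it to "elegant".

The pattern: delete the last character, then move the last 3 characters to the front (rotate right by 3).
Applying that to "elegant" gives "ganele".

ganele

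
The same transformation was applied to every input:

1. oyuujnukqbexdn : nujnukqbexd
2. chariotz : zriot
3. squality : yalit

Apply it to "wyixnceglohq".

Looking at the pairs, the operation is to delete the first 3 characters, then move the last character to the front.
Starting from "wyixnceglohq": after the first operation, "xnceglohq"; after the second, "qxncegloh".

qxncegloh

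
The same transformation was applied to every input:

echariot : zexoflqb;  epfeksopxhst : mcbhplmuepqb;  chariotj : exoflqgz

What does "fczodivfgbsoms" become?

zwlafscdypljpc

Rule — move the first character to the end, then shift every letter 3 places backward in the alphabet (wrapping around).
Working it through for "fczodivfgbsoms": intermediate "czodivfgbsomsf", final "zwlafscdypljpc".
(Check on "echariot": → "chariote" → "zexoflqb" ✓)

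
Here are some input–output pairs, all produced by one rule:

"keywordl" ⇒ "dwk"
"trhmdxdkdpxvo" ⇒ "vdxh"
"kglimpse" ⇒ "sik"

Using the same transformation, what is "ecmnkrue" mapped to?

une

The transformation: reverse the string, then keep one character in every 3, starting at position 2 (positions 2nd, 5th, 8th, ...).
On "ecmnkrue": the first step gives "eurknmce", and the second then gives "une".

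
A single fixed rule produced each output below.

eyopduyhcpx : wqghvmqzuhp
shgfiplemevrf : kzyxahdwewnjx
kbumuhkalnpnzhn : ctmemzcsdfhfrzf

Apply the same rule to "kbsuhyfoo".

Looking at the pairs, the operation is to shift every letter 8 places backward in the alphabet (wrapping around).
On "kbsuhyfoo" that produces "ctkmzqxgg".

ctkmzqxgg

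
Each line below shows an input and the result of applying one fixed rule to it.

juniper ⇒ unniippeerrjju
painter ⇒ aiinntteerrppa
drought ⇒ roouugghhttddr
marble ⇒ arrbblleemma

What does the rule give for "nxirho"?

What's happening: double every character, then move the first 3 characters to the end (rotate left by 3).
Working it through for "nxirho": intermediate "nnxxiirrhhoo", final "xiirrhhoonnx".

xiirrhhoonnx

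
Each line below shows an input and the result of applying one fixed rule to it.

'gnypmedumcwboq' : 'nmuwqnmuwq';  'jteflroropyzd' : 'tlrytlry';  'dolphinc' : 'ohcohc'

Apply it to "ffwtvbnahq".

fvafva

The transformation: keep one character in every 3, starting at position 2 (positions 2nd, 5th, 8th, ...), then write the whole string twice.
"ffwtvbnahq" → "fva" → "fvafva".
(Check on "gnypmedumcwboq": → "nmuwq" → "nmuwqnmuwq" ✓)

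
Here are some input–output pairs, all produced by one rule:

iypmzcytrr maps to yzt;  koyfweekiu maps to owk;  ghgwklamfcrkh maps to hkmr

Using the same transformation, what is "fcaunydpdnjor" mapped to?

cnpj

What's happening: keep one character in every 3, starting at position 2 (positions 2nd, 5th, 8th, ...).
So "fcaunydpdnjor" becomes "cnpj".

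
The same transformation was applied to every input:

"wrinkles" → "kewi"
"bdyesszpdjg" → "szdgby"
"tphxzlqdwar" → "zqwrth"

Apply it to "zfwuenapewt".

Each output is the input with this applied: keep every other character starting from the first (positions 1st, 3rd, 5th, ...), then move the first 2 characters to the end (rotate left by 2).
Starting from "zfwuenapewt": after the first operation, "zweaet"; after the second, "eaetzw".

eaetzw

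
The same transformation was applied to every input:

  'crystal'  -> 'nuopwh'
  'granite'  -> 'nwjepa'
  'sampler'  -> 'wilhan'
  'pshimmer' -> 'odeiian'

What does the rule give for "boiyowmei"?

keuksiae

The rule is to shift every letter 4 places backward in the alphabet (wrapping around), then delete the first character.
For "boiyowmei" the result is "keuksiae".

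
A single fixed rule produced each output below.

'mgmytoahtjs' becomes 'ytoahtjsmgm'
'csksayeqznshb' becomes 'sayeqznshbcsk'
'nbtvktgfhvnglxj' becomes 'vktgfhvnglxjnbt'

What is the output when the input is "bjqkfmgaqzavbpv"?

The pattern: move the first 3 characters to the end (rotate left by 3).
"bjqkfmgaqzavbpv" → "kfmgaqzavbpvbjq".

kfmgaqzavbpvbjq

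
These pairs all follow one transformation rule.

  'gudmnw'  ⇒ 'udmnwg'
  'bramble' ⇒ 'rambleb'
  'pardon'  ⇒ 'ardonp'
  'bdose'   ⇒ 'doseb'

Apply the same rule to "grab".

What's happening: move the first character to the end.
For "grab" the result is "rabg".

rabg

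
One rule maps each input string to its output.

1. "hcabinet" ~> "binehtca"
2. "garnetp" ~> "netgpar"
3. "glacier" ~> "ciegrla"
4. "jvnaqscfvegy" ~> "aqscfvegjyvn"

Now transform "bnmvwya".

The transformation: swap the first and last characters, then move the first 3 characters to the end (rotate left by 3).
Starting from "bnmvwya": after the first operation, "anmvwyb"; after the second, "vwybanm".

vwybanm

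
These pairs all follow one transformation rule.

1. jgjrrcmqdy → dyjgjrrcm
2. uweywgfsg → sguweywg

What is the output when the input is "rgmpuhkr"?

krrgmpu

Each output is the input with this applied: move the last 2 characters to the front (rotate right by 2), then delete the last character.
"rgmpuhkr" → "krrgmpuh" → "krrgmpu".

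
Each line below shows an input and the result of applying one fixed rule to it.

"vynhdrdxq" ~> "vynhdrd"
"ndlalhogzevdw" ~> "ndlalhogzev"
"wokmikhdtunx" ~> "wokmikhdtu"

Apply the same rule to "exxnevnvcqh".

exxnevnvc

In each case the input is transformed by: delete the last 2 characters.
Doing the same to "exxnevnvcqh": "exxnevnvc".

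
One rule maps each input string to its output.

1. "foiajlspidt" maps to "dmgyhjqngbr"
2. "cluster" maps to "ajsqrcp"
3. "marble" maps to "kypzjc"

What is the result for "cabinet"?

Rule — shift every letter 2 places backward in the alphabet (wrapping around).
So "cabinet" becomes "ayzglcr".

ayzglcr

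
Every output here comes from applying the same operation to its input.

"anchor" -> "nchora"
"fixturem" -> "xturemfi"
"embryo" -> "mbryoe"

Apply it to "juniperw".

niperwju

Looking at the pairs, the operation is to swap the front and back halves of the string, then move the last 2 characters to the front (rotate right by 2).
Applying both steps to "juniperw": "perwjuni", then "niperwju".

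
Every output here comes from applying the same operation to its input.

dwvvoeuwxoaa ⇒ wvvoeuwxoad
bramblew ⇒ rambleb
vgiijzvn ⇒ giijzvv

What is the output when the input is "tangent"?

The pattern: delete the last character, then move the first character to the end.
"tangent" → "tangen" → "angent".

angent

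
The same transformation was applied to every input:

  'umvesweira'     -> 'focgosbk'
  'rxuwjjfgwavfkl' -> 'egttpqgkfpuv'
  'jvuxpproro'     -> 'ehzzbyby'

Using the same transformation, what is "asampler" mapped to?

kwzvob

Each output is the input with this applied: delete the first 2 characters, then shift every letter 10 places forward in the alphabet (wrapping around).
Applying both steps to "asampler": "ampler", then "kwzvob".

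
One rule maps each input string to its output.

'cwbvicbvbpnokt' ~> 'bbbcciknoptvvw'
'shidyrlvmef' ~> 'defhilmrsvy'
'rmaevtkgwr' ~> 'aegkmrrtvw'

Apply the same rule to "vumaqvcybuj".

The rule is to sort the characters into alphabetical order.
For "vumaqvcybuj" the result is "abcjmquuvvy".

abcjmquuvvy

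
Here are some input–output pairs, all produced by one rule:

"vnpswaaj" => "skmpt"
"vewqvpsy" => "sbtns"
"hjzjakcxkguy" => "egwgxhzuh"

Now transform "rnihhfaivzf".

The pattern: shift every letter 3 places backward in the alphabet (wrapping around), then delete the last 3 characters.
On "rnihhfaivzf": the first step gives "okfeecxfswc", and the second then gives "okfeecxf".

okfeecxf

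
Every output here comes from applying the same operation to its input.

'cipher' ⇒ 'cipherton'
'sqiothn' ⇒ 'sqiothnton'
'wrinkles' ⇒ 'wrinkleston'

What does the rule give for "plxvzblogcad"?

plxvzblogcadton

What's happening: append "ton".
Doing the same to "plxvzblogcad": "plxvzblogcadton".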